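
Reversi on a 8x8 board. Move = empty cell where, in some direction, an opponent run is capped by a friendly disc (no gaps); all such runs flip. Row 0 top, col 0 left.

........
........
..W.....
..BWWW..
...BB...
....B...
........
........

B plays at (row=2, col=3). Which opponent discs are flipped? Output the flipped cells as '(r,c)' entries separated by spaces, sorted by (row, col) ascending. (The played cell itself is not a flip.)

Dir NW: first cell '.' (not opp) -> no flip
Dir N: first cell '.' (not opp) -> no flip
Dir NE: first cell '.' (not opp) -> no flip
Dir W: opp run (2,2), next='.' -> no flip
Dir E: first cell '.' (not opp) -> no flip
Dir SW: first cell 'B' (not opp) -> no flip
Dir S: opp run (3,3) capped by B -> flip
Dir SE: opp run (3,4), next='.' -> no flip

Answer: (3,3)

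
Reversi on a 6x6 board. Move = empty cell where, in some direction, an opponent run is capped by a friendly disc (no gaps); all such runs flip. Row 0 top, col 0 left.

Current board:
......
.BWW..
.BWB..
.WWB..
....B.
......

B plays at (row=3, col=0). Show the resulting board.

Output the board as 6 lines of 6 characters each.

Place B at (3,0); scan 8 dirs for brackets.
Dir NW: edge -> no flip
Dir N: first cell '.' (not opp) -> no flip
Dir NE: first cell 'B' (not opp) -> no flip
Dir W: edge -> no flip
Dir E: opp run (3,1) (3,2) capped by B -> flip
Dir SW: edge -> no flip
Dir S: first cell '.' (not opp) -> no flip
Dir SE: first cell '.' (not opp) -> no flip
All flips: (3,1) (3,2)

Answer: ......
.BWW..
.BWB..
BBBB..
....B.
......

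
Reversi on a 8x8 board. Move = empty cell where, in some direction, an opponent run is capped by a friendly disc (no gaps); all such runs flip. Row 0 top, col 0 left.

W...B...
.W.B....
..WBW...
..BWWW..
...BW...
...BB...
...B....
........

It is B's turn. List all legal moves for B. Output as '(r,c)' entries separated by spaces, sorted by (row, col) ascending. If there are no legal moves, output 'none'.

Answer: (1,2) (1,4) (2,1) (2,5) (2,6) (3,1) (3,6) (4,5) (4,6)

Derivation:
(0,1): no bracket -> illegal
(0,2): no bracket -> illegal
(1,0): no bracket -> illegal
(1,2): flips 1 -> legal
(1,4): flips 3 -> legal
(1,5): no bracket -> illegal
(2,0): no bracket -> illegal
(2,1): flips 1 -> legal
(2,5): flips 2 -> legal
(2,6): flips 2 -> legal
(3,1): flips 1 -> legal
(3,6): flips 3 -> legal
(4,2): no bracket -> illegal
(4,5): flips 2 -> legal
(4,6): flips 2 -> legal
(5,5): no bracket -> illegal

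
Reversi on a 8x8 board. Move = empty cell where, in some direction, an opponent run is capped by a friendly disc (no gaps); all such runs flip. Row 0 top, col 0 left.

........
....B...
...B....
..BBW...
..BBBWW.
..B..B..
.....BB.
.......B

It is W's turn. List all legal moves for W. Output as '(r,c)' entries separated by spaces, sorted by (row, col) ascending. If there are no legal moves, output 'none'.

Answer: (1,2) (3,1) (4,1) (5,4) (6,1) (6,4) (7,5)

Derivation:
(0,3): no bracket -> illegal
(0,4): no bracket -> illegal
(0,5): no bracket -> illegal
(1,2): flips 1 -> legal
(1,3): no bracket -> illegal
(1,5): no bracket -> illegal
(2,1): no bracket -> illegal
(2,2): no bracket -> illegal
(2,4): no bracket -> illegal
(2,5): no bracket -> illegal
(3,1): flips 2 -> legal
(3,5): no bracket -> illegal
(4,1): flips 3 -> legal
(5,1): no bracket -> illegal
(5,3): no bracket -> illegal
(5,4): flips 1 -> legal
(5,6): no bracket -> illegal
(5,7): no bracket -> illegal
(6,1): flips 2 -> legal
(6,2): no bracket -> illegal
(6,3): no bracket -> illegal
(6,4): flips 1 -> legal
(6,7): no bracket -> illegal
(7,4): no bracket -> illegal
(7,5): flips 2 -> legal
(7,6): no bracket -> illegal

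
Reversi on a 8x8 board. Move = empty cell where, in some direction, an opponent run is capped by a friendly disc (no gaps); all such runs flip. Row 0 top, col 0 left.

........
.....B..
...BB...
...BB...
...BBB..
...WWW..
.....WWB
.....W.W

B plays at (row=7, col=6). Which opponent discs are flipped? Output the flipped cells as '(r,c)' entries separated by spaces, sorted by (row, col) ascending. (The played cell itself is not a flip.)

Dir NW: opp run (6,5) (5,4) capped by B -> flip
Dir N: opp run (6,6), next='.' -> no flip
Dir NE: first cell 'B' (not opp) -> no flip
Dir W: opp run (7,5), next='.' -> no flip
Dir E: opp run (7,7), next=edge -> no flip
Dir SW: edge -> no flip
Dir S: edge -> no flip
Dir SE: edge -> no flip

Answer: (5,4) (6,5)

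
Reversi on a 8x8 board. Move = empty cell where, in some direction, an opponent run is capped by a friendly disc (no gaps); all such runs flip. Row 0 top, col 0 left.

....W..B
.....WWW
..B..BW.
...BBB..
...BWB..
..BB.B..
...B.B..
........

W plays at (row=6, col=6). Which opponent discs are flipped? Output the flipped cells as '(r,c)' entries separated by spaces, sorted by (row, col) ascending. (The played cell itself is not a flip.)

Dir NW: opp run (5,5) capped by W -> flip
Dir N: first cell '.' (not opp) -> no flip
Dir NE: first cell '.' (not opp) -> no flip
Dir W: opp run (6,5), next='.' -> no flip
Dir E: first cell '.' (not opp) -> no flip
Dir SW: first cell '.' (not opp) -> no flip
Dir S: first cell '.' (not opp) -> no flip
Dir SE: first cell '.' (not opp) -> no flip

Answer: (5,5)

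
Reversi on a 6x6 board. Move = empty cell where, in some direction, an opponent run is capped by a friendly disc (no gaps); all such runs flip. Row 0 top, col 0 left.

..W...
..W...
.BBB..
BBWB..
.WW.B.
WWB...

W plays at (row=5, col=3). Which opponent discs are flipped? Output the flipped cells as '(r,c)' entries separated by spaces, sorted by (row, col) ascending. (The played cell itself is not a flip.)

Answer: (5,2)

Derivation:
Dir NW: first cell 'W' (not opp) -> no flip
Dir N: first cell '.' (not opp) -> no flip
Dir NE: opp run (4,4), next='.' -> no flip
Dir W: opp run (5,2) capped by W -> flip
Dir E: first cell '.' (not opp) -> no flip
Dir SW: edge -> no flip
Dir S: edge -> no flip
Dir SE: edge -> no flip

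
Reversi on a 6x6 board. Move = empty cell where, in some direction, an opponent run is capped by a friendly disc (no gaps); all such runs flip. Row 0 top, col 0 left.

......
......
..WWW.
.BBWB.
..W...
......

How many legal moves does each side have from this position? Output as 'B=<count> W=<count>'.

Answer: B=5 W=7

Derivation:
-- B to move --
(1,1): no bracket -> illegal
(1,2): flips 2 -> legal
(1,3): flips 1 -> legal
(1,4): flips 2 -> legal
(1,5): no bracket -> illegal
(2,1): no bracket -> illegal
(2,5): no bracket -> illegal
(3,5): no bracket -> illegal
(4,1): no bracket -> illegal
(4,3): no bracket -> illegal
(4,4): no bracket -> illegal
(5,1): no bracket -> illegal
(5,2): flips 1 -> legal
(5,3): flips 1 -> legal
B mobility = 5
-- W to move --
(2,0): flips 1 -> legal
(2,1): no bracket -> illegal
(2,5): no bracket -> illegal
(3,0): flips 2 -> legal
(3,5): flips 1 -> legal
(4,0): flips 1 -> legal
(4,1): flips 1 -> legal
(4,3): no bracket -> illegal
(4,4): flips 1 -> legal
(4,5): flips 1 -> legal
W mobility = 7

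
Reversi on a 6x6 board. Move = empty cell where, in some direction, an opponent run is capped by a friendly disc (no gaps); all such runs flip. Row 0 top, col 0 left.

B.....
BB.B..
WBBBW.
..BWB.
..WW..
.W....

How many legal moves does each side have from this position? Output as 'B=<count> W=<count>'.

Answer: B=8 W=7

Derivation:
-- B to move --
(1,4): flips 1 -> legal
(1,5): no bracket -> illegal
(2,5): flips 1 -> legal
(3,0): flips 1 -> legal
(3,1): no bracket -> illegal
(3,5): flips 1 -> legal
(4,0): no bracket -> illegal
(4,1): no bracket -> illegal
(4,4): flips 1 -> legal
(5,0): no bracket -> illegal
(5,2): flips 2 -> legal
(5,3): flips 2 -> legal
(5,4): flips 1 -> legal
B mobility = 8
-- W to move --
(0,1): no bracket -> illegal
(0,2): flips 2 -> legal
(0,3): flips 2 -> legal
(0,4): no bracket -> illegal
(1,2): flips 2 -> legal
(1,4): no bracket -> illegal
(2,5): flips 1 -> legal
(3,0): no bracket -> illegal
(3,1): flips 1 -> legal
(3,5): flips 1 -> legal
(4,1): no bracket -> illegal
(4,4): flips 1 -> legal
(4,5): no bracket -> illegal
W mobility = 7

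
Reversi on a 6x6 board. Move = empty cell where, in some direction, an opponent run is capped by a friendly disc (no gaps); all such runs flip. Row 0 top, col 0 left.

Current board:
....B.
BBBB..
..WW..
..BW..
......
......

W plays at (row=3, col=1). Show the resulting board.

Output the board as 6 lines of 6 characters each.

Answer: ....B.
BBBB..
..WW..
.WWW..
......
......

Derivation:
Place W at (3,1); scan 8 dirs for brackets.
Dir NW: first cell '.' (not opp) -> no flip
Dir N: first cell '.' (not opp) -> no flip
Dir NE: first cell 'W' (not opp) -> no flip
Dir W: first cell '.' (not opp) -> no flip
Dir E: opp run (3,2) capped by W -> flip
Dir SW: first cell '.' (not opp) -> no flip
Dir S: first cell '.' (not opp) -> no flip
Dir SE: first cell '.' (not opp) -> no flip
All flips: (3,2)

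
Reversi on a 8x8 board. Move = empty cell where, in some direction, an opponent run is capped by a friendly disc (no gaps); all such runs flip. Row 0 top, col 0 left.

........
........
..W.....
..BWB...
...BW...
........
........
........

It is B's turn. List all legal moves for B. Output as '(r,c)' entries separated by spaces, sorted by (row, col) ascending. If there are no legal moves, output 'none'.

(1,1): no bracket -> illegal
(1,2): flips 1 -> legal
(1,3): no bracket -> illegal
(2,1): no bracket -> illegal
(2,3): flips 1 -> legal
(2,4): no bracket -> illegal
(3,1): no bracket -> illegal
(3,5): no bracket -> illegal
(4,2): no bracket -> illegal
(4,5): flips 1 -> legal
(5,3): no bracket -> illegal
(5,4): flips 1 -> legal
(5,5): no bracket -> illegal

Answer: (1,2) (2,3) (4,5) (5,4)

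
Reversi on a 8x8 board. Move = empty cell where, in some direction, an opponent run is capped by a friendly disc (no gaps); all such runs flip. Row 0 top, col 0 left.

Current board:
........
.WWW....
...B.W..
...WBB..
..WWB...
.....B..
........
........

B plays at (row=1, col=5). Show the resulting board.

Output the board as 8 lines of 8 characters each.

Answer: ........
.WWW.B..
...B.B..
...WBB..
..WWB...
.....B..
........
........

Derivation:
Place B at (1,5); scan 8 dirs for brackets.
Dir NW: first cell '.' (not opp) -> no flip
Dir N: first cell '.' (not opp) -> no flip
Dir NE: first cell '.' (not opp) -> no flip
Dir W: first cell '.' (not opp) -> no flip
Dir E: first cell '.' (not opp) -> no flip
Dir SW: first cell '.' (not opp) -> no flip
Dir S: opp run (2,5) capped by B -> flip
Dir SE: first cell '.' (not opp) -> no flip
All flips: (2,5)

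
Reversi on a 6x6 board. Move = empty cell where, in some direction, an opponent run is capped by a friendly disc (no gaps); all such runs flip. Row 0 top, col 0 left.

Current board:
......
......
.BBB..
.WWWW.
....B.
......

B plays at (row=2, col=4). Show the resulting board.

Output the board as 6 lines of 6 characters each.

Place B at (2,4); scan 8 dirs for brackets.
Dir NW: first cell '.' (not opp) -> no flip
Dir N: first cell '.' (not opp) -> no flip
Dir NE: first cell '.' (not opp) -> no flip
Dir W: first cell 'B' (not opp) -> no flip
Dir E: first cell '.' (not opp) -> no flip
Dir SW: opp run (3,3), next='.' -> no flip
Dir S: opp run (3,4) capped by B -> flip
Dir SE: first cell '.' (not opp) -> no flip
All flips: (3,4)

Answer: ......
......
.BBBB.
.WWWB.
....B.
......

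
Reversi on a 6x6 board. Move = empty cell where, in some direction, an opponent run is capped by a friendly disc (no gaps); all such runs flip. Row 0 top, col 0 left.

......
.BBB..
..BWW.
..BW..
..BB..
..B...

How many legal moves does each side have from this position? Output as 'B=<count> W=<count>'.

-- B to move --
(1,4): flips 1 -> legal
(1,5): flips 2 -> legal
(2,5): flips 2 -> legal
(3,4): flips 2 -> legal
(3,5): flips 1 -> legal
(4,4): flips 1 -> legal
B mobility = 6
-- W to move --
(0,0): flips 2 -> legal
(0,1): flips 1 -> legal
(0,2): flips 1 -> legal
(0,3): flips 1 -> legal
(0,4): no bracket -> illegal
(1,0): no bracket -> illegal
(1,4): no bracket -> illegal
(2,0): no bracket -> illegal
(2,1): flips 1 -> legal
(3,1): flips 1 -> legal
(3,4): no bracket -> illegal
(4,1): flips 1 -> legal
(4,4): no bracket -> illegal
(5,1): flips 1 -> legal
(5,3): flips 1 -> legal
(5,4): no bracket -> illegal
W mobility = 9

Answer: B=6 W=9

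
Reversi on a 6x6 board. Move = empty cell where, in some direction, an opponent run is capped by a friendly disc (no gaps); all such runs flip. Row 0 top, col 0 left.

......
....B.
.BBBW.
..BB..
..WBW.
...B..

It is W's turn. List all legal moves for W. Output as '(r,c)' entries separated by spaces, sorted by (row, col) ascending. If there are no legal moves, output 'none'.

Answer: (0,4) (1,1) (1,2) (2,0)

Derivation:
(0,3): no bracket -> illegal
(0,4): flips 1 -> legal
(0,5): no bracket -> illegal
(1,0): no bracket -> illegal
(1,1): flips 2 -> legal
(1,2): flips 2 -> legal
(1,3): no bracket -> illegal
(1,5): no bracket -> illegal
(2,0): flips 3 -> legal
(2,5): no bracket -> illegal
(3,0): no bracket -> illegal
(3,1): no bracket -> illegal
(3,4): no bracket -> illegal
(4,1): no bracket -> illegal
(5,2): no bracket -> illegal
(5,4): no bracket -> illegal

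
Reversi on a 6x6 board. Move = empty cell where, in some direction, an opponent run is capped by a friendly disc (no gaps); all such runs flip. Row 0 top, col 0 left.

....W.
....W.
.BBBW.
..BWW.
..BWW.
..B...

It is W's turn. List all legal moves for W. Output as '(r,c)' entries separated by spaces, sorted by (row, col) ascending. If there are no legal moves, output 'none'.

Answer: (1,0) (1,1) (1,2) (1,3) (2,0) (3,1) (4,1) (5,1)

Derivation:
(1,0): flips 2 -> legal
(1,1): flips 1 -> legal
(1,2): flips 1 -> legal
(1,3): flips 1 -> legal
(2,0): flips 3 -> legal
(3,0): no bracket -> illegal
(3,1): flips 1 -> legal
(4,1): flips 3 -> legal
(5,1): flips 1 -> legal
(5,3): no bracket -> illegal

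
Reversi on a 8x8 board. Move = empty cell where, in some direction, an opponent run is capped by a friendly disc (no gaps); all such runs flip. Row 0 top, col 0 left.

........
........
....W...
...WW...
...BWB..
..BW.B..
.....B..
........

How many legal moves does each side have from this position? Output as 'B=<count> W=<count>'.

Answer: B=5 W=6

Derivation:
-- B to move --
(1,3): no bracket -> illegal
(1,4): no bracket -> illegal
(1,5): no bracket -> illegal
(2,2): flips 2 -> legal
(2,3): flips 2 -> legal
(2,5): flips 1 -> legal
(3,2): no bracket -> illegal
(3,5): no bracket -> illegal
(4,2): no bracket -> illegal
(5,4): flips 1 -> legal
(6,2): no bracket -> illegal
(6,3): flips 1 -> legal
(6,4): no bracket -> illegal
B mobility = 5
-- W to move --
(3,2): no bracket -> illegal
(3,5): no bracket -> illegal
(3,6): no bracket -> illegal
(4,1): no bracket -> illegal
(4,2): flips 1 -> legal
(4,6): flips 1 -> legal
(5,1): flips 1 -> legal
(5,4): no bracket -> illegal
(5,6): flips 1 -> legal
(6,1): flips 2 -> legal
(6,2): no bracket -> illegal
(6,3): no bracket -> illegal
(6,4): no bracket -> illegal
(6,6): flips 1 -> legal
(7,4): no bracket -> illegal
(7,5): no bracket -> illegal
(7,6): no bracket -> illegal
W mobility = 6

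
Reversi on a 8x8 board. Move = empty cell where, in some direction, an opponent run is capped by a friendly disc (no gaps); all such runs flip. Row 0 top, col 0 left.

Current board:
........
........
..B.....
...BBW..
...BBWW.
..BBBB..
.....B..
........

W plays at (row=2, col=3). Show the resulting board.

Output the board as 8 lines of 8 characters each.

Answer: ........
........
..BW....
...BWW..
...BBWW.
..BBBB..
.....B..
........

Derivation:
Place W at (2,3); scan 8 dirs for brackets.
Dir NW: first cell '.' (not opp) -> no flip
Dir N: first cell '.' (not opp) -> no flip
Dir NE: first cell '.' (not opp) -> no flip
Dir W: opp run (2,2), next='.' -> no flip
Dir E: first cell '.' (not opp) -> no flip
Dir SW: first cell '.' (not opp) -> no flip
Dir S: opp run (3,3) (4,3) (5,3), next='.' -> no flip
Dir SE: opp run (3,4) capped by W -> flip
All flips: (3,4)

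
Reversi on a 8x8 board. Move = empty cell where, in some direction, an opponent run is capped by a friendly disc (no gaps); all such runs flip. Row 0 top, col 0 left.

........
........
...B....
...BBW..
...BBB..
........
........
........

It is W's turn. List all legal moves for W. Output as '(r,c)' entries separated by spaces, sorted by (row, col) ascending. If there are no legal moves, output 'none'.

Answer: (3,2) (5,3) (5,5)

Derivation:
(1,2): no bracket -> illegal
(1,3): no bracket -> illegal
(1,4): no bracket -> illegal
(2,2): no bracket -> illegal
(2,4): no bracket -> illegal
(2,5): no bracket -> illegal
(3,2): flips 2 -> legal
(3,6): no bracket -> illegal
(4,2): no bracket -> illegal
(4,6): no bracket -> illegal
(5,2): no bracket -> illegal
(5,3): flips 1 -> legal
(5,4): no bracket -> illegal
(5,5): flips 1 -> legal
(5,6): no bracket -> illegal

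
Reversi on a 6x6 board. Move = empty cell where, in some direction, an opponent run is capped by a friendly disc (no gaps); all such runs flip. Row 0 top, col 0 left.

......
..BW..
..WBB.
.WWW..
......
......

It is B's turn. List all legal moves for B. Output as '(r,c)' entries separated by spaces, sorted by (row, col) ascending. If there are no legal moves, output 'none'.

Answer: (0,2) (0,3) (1,4) (2,1) (4,1) (4,2) (4,3)

Derivation:
(0,2): flips 1 -> legal
(0,3): flips 1 -> legal
(0,4): no bracket -> illegal
(1,1): no bracket -> illegal
(1,4): flips 1 -> legal
(2,0): no bracket -> illegal
(2,1): flips 1 -> legal
(3,0): no bracket -> illegal
(3,4): no bracket -> illegal
(4,0): no bracket -> illegal
(4,1): flips 1 -> legal
(4,2): flips 3 -> legal
(4,3): flips 1 -> legal
(4,4): no bracket -> illegal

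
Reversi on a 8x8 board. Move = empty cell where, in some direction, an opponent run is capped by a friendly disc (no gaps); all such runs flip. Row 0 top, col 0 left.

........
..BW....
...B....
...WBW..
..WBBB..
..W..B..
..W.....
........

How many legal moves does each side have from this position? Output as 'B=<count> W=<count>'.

Answer: B=9 W=6

Derivation:
-- B to move --
(0,2): no bracket -> illegal
(0,3): flips 1 -> legal
(0,4): no bracket -> illegal
(1,4): flips 1 -> legal
(2,2): flips 1 -> legal
(2,4): no bracket -> illegal
(2,5): flips 1 -> legal
(2,6): flips 1 -> legal
(3,1): no bracket -> illegal
(3,2): flips 1 -> legal
(3,6): flips 1 -> legal
(4,1): flips 1 -> legal
(4,6): no bracket -> illegal
(5,1): no bracket -> illegal
(5,3): no bracket -> illegal
(6,1): flips 1 -> legal
(6,3): no bracket -> illegal
(7,1): no bracket -> illegal
(7,2): no bracket -> illegal
(7,3): no bracket -> illegal
B mobility = 9
-- W to move --
(0,1): no bracket -> illegal
(0,2): no bracket -> illegal
(0,3): no bracket -> illegal
(1,1): flips 1 -> legal
(1,4): no bracket -> illegal
(2,1): no bracket -> illegal
(2,2): no bracket -> illegal
(2,4): no bracket -> illegal
(2,5): flips 2 -> legal
(3,2): no bracket -> illegal
(3,6): no bracket -> illegal
(4,6): flips 3 -> legal
(5,3): flips 2 -> legal
(5,4): no bracket -> illegal
(5,6): no bracket -> illegal
(6,4): no bracket -> illegal
(6,5): flips 2 -> legal
(6,6): flips 2 -> legal
W mobility = 6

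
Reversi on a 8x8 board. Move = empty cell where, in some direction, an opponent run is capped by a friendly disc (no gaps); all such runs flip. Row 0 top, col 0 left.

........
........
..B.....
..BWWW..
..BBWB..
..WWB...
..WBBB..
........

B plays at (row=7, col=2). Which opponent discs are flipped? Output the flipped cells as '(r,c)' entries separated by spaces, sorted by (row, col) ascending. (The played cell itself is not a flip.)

Answer: (5,2) (6,2)

Derivation:
Dir NW: first cell '.' (not opp) -> no flip
Dir N: opp run (6,2) (5,2) capped by B -> flip
Dir NE: first cell 'B' (not opp) -> no flip
Dir W: first cell '.' (not opp) -> no flip
Dir E: first cell '.' (not opp) -> no flip
Dir SW: edge -> no flip
Dir S: edge -> no flip
Dir SE: edge -> no flip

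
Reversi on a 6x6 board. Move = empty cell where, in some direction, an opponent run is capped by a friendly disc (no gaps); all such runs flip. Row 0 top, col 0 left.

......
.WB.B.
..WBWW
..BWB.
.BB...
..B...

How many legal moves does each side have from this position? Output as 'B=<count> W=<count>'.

-- B to move --
(0,0): no bracket -> illegal
(0,1): no bracket -> illegal
(0,2): no bracket -> illegal
(1,0): flips 1 -> legal
(1,3): no bracket -> illegal
(1,5): flips 2 -> legal
(2,0): no bracket -> illegal
(2,1): flips 1 -> legal
(3,1): no bracket -> illegal
(3,5): no bracket -> illegal
(4,3): flips 1 -> legal
(4,4): no bracket -> illegal
B mobility = 4
-- W to move --
(0,1): no bracket -> illegal
(0,2): flips 1 -> legal
(0,3): flips 1 -> legal
(0,4): flips 1 -> legal
(0,5): no bracket -> illegal
(1,3): flips 2 -> legal
(1,5): no bracket -> illegal
(2,1): no bracket -> illegal
(3,0): no bracket -> illegal
(3,1): flips 1 -> legal
(3,5): flips 1 -> legal
(4,0): no bracket -> illegal
(4,3): flips 1 -> legal
(4,4): flips 1 -> legal
(4,5): no bracket -> illegal
(5,0): no bracket -> illegal
(5,1): flips 1 -> legal
(5,3): no bracket -> illegal
W mobility = 9

Answer: B=4 W=9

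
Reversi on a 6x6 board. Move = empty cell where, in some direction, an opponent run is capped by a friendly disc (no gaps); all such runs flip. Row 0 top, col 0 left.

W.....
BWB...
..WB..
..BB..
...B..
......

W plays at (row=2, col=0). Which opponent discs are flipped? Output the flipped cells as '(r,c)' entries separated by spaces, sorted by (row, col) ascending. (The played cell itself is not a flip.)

Answer: (1,0)

Derivation:
Dir NW: edge -> no flip
Dir N: opp run (1,0) capped by W -> flip
Dir NE: first cell 'W' (not opp) -> no flip
Dir W: edge -> no flip
Dir E: first cell '.' (not opp) -> no flip
Dir SW: edge -> no flip
Dir S: first cell '.' (not opp) -> no flip
Dir SE: first cell '.' (not opp) -> no flip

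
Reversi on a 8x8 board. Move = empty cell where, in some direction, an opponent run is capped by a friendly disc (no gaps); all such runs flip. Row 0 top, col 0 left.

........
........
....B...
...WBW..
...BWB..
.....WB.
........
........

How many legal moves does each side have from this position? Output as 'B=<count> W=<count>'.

Answer: B=8 W=7

Derivation:
-- B to move --
(2,2): no bracket -> illegal
(2,3): flips 1 -> legal
(2,5): flips 1 -> legal
(2,6): no bracket -> illegal
(3,2): flips 1 -> legal
(3,6): flips 1 -> legal
(4,2): flips 1 -> legal
(4,6): flips 1 -> legal
(5,3): no bracket -> illegal
(5,4): flips 2 -> legal
(6,4): no bracket -> illegal
(6,5): flips 1 -> legal
(6,6): no bracket -> illegal
B mobility = 8
-- W to move --
(1,3): flips 1 -> legal
(1,4): flips 2 -> legal
(1,5): flips 1 -> legal
(2,3): no bracket -> illegal
(2,5): no bracket -> illegal
(3,2): no bracket -> illegal
(3,6): no bracket -> illegal
(4,2): flips 1 -> legal
(4,6): flips 1 -> legal
(4,7): no bracket -> illegal
(5,2): no bracket -> illegal
(5,3): flips 1 -> legal
(5,4): no bracket -> illegal
(5,7): flips 1 -> legal
(6,5): no bracket -> illegal
(6,6): no bracket -> illegal
(6,7): no bracket -> illegal
W mobility = 7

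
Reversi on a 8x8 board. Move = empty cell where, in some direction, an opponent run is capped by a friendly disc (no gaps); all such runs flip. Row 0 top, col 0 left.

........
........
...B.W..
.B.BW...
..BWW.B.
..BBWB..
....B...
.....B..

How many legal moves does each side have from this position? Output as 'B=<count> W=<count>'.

-- B to move --
(1,4): no bracket -> illegal
(1,5): no bracket -> illegal
(1,6): flips 3 -> legal
(2,4): flips 3 -> legal
(2,6): no bracket -> illegal
(3,2): no bracket -> illegal
(3,5): flips 2 -> legal
(3,6): no bracket -> illegal
(4,5): flips 3 -> legal
(6,3): no bracket -> illegal
(6,5): no bracket -> illegal
B mobility = 4
-- W to move --
(1,2): flips 1 -> legal
(1,3): flips 2 -> legal
(1,4): no bracket -> illegal
(2,0): no bracket -> illegal
(2,1): no bracket -> illegal
(2,2): flips 1 -> legal
(2,4): no bracket -> illegal
(3,0): no bracket -> illegal
(3,2): flips 1 -> legal
(3,5): no bracket -> illegal
(3,6): no bracket -> illegal
(3,7): no bracket -> illegal
(4,0): no bracket -> illegal
(4,1): flips 1 -> legal
(4,5): no bracket -> illegal
(4,7): no bracket -> illegal
(5,1): flips 2 -> legal
(5,6): flips 1 -> legal
(5,7): no bracket -> illegal
(6,1): flips 1 -> legal
(6,2): flips 1 -> legal
(6,3): flips 1 -> legal
(6,5): no bracket -> illegal
(6,6): flips 1 -> legal
(7,3): no bracket -> illegal
(7,4): flips 1 -> legal
(7,6): no bracket -> illegal
W mobility = 12

Answer: B=4 W=12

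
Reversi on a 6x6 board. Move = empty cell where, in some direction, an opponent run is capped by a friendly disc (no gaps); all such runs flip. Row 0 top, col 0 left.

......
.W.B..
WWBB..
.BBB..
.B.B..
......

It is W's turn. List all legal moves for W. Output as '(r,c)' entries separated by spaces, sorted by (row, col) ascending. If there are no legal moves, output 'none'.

(0,2): no bracket -> illegal
(0,3): no bracket -> illegal
(0,4): no bracket -> illegal
(1,2): no bracket -> illegal
(1,4): no bracket -> illegal
(2,4): flips 2 -> legal
(3,0): no bracket -> illegal
(3,4): no bracket -> illegal
(4,0): no bracket -> illegal
(4,2): flips 1 -> legal
(4,4): flips 2 -> legal
(5,0): no bracket -> illegal
(5,1): flips 2 -> legal
(5,2): no bracket -> illegal
(5,3): no bracket -> illegal
(5,4): flips 2 -> legal

Answer: (2,4) (4,2) (4,4) (5,1) (5,4)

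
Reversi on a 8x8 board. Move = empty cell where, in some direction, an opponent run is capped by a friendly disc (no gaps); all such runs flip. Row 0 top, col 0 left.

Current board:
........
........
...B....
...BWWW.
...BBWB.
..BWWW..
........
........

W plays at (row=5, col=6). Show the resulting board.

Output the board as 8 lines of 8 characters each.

Place W at (5,6); scan 8 dirs for brackets.
Dir NW: first cell 'W' (not opp) -> no flip
Dir N: opp run (4,6) capped by W -> flip
Dir NE: first cell '.' (not opp) -> no flip
Dir W: first cell 'W' (not opp) -> no flip
Dir E: first cell '.' (not opp) -> no flip
Dir SW: first cell '.' (not opp) -> no flip
Dir S: first cell '.' (not opp) -> no flip
Dir SE: first cell '.' (not opp) -> no flip
All flips: (4,6)

Answer: ........
........
...B....
...BWWW.
...BBWW.
..BWWWW.
........
........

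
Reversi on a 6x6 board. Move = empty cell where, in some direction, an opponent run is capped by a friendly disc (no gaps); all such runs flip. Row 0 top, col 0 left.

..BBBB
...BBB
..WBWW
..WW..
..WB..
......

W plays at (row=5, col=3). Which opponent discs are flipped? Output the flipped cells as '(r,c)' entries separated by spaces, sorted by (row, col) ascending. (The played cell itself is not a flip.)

Dir NW: first cell 'W' (not opp) -> no flip
Dir N: opp run (4,3) capped by W -> flip
Dir NE: first cell '.' (not opp) -> no flip
Dir W: first cell '.' (not opp) -> no flip
Dir E: first cell '.' (not opp) -> no flip
Dir SW: edge -> no flip
Dir S: edge -> no flip
Dir SE: edge -> no flip

Answer: (4,3)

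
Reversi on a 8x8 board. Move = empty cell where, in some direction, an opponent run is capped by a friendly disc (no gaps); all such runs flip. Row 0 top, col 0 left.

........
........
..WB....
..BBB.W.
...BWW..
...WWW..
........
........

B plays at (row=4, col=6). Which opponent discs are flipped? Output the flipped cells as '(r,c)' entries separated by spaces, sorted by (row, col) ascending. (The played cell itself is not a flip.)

Answer: (4,4) (4,5)

Derivation:
Dir NW: first cell '.' (not opp) -> no flip
Dir N: opp run (3,6), next='.' -> no flip
Dir NE: first cell '.' (not opp) -> no flip
Dir W: opp run (4,5) (4,4) capped by B -> flip
Dir E: first cell '.' (not opp) -> no flip
Dir SW: opp run (5,5), next='.' -> no flip
Dir S: first cell '.' (not opp) -> no flip
Dir SE: first cell '.' (not opp) -> no flip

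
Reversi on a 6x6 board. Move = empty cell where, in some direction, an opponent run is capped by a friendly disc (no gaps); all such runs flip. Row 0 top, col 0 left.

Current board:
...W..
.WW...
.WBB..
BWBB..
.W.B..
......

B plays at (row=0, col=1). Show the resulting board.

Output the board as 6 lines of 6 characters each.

Place B at (0,1); scan 8 dirs for brackets.
Dir NW: edge -> no flip
Dir N: edge -> no flip
Dir NE: edge -> no flip
Dir W: first cell '.' (not opp) -> no flip
Dir E: first cell '.' (not opp) -> no flip
Dir SW: first cell '.' (not opp) -> no flip
Dir S: opp run (1,1) (2,1) (3,1) (4,1), next='.' -> no flip
Dir SE: opp run (1,2) capped by B -> flip
All flips: (1,2)

Answer: .B.W..
.WB...
.WBB..
BWBB..
.W.B..
......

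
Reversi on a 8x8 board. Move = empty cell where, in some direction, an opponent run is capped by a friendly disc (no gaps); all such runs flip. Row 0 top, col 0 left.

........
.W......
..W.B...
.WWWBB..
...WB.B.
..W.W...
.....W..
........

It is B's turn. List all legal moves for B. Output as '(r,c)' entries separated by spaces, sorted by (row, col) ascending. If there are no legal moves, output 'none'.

Answer: (0,0) (3,0) (4,2) (6,1) (6,4)

Derivation:
(0,0): flips 3 -> legal
(0,1): no bracket -> illegal
(0,2): no bracket -> illegal
(1,0): no bracket -> illegal
(1,2): no bracket -> illegal
(1,3): no bracket -> illegal
(2,0): no bracket -> illegal
(2,1): no bracket -> illegal
(2,3): no bracket -> illegal
(3,0): flips 3 -> legal
(4,0): no bracket -> illegal
(4,1): no bracket -> illegal
(4,2): flips 2 -> legal
(4,5): no bracket -> illegal
(5,1): no bracket -> illegal
(5,3): no bracket -> illegal
(5,5): no bracket -> illegal
(5,6): no bracket -> illegal
(6,1): flips 2 -> legal
(6,2): no bracket -> illegal
(6,3): no bracket -> illegal
(6,4): flips 1 -> legal
(6,6): no bracket -> illegal
(7,4): no bracket -> illegal
(7,5): no bracket -> illegal
(7,6): no bracket -> illegal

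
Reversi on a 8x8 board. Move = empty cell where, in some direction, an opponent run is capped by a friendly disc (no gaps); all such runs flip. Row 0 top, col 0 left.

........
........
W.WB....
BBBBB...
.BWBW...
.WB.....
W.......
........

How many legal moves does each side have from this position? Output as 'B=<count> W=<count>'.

-- B to move --
(1,0): flips 1 -> legal
(1,1): flips 1 -> legal
(1,2): flips 1 -> legal
(1,3): flips 1 -> legal
(2,1): flips 1 -> legal
(3,5): no bracket -> illegal
(4,0): no bracket -> illegal
(4,5): flips 1 -> legal
(5,0): flips 1 -> legal
(5,3): flips 1 -> legal
(5,4): flips 1 -> legal
(5,5): flips 1 -> legal
(6,1): flips 1 -> legal
(6,2): no bracket -> illegal
(7,0): no bracket -> illegal
(7,1): no bracket -> illegal
B mobility = 11
-- W to move --
(1,2): no bracket -> illegal
(1,3): no bracket -> illegal
(1,4): no bracket -> illegal
(2,1): flips 2 -> legal
(2,4): flips 3 -> legal
(2,5): no bracket -> illegal
(3,5): no bracket -> illegal
(4,0): flips 3 -> legal
(4,5): no bracket -> illegal
(5,0): no bracket -> illegal
(5,3): flips 1 -> legal
(5,4): no bracket -> illegal
(6,1): no bracket -> illegal
(6,2): flips 1 -> legal
(6,3): no bracket -> illegal
W mobility = 5

Answer: B=11 W=5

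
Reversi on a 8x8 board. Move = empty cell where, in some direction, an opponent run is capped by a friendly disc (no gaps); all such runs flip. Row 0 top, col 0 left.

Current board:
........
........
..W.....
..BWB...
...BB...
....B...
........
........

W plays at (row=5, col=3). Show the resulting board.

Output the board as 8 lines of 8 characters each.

Place W at (5,3); scan 8 dirs for brackets.
Dir NW: first cell '.' (not opp) -> no flip
Dir N: opp run (4,3) capped by W -> flip
Dir NE: opp run (4,4), next='.' -> no flip
Dir W: first cell '.' (not opp) -> no flip
Dir E: opp run (5,4), next='.' -> no flip
Dir SW: first cell '.' (not opp) -> no flip
Dir S: first cell '.' (not opp) -> no flip
Dir SE: first cell '.' (not opp) -> no flip
All flips: (4,3)

Answer: ........
........
..W.....
..BWB...
...WB...
...WB...
........
........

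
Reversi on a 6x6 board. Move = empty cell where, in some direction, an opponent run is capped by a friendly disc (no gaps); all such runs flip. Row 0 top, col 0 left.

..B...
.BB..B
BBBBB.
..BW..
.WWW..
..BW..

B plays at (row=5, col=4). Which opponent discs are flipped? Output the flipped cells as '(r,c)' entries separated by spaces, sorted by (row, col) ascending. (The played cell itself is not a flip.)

Answer: (4,3) (5,3)

Derivation:
Dir NW: opp run (4,3) capped by B -> flip
Dir N: first cell '.' (not opp) -> no flip
Dir NE: first cell '.' (not opp) -> no flip
Dir W: opp run (5,3) capped by B -> flip
Dir E: first cell '.' (not opp) -> no flip
Dir SW: edge -> no flip
Dir S: edge -> no flip
Dir SE: edge -> no flip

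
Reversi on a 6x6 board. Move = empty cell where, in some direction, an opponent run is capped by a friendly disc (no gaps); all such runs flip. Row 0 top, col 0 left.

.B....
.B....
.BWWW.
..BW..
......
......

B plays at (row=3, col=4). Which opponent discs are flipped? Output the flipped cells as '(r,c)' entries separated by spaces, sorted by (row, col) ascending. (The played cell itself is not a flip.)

Dir NW: opp run (2,3), next='.' -> no flip
Dir N: opp run (2,4), next='.' -> no flip
Dir NE: first cell '.' (not opp) -> no flip
Dir W: opp run (3,3) capped by B -> flip
Dir E: first cell '.' (not opp) -> no flip
Dir SW: first cell '.' (not opp) -> no flip
Dir S: first cell '.' (not opp) -> no flip
Dir SE: first cell '.' (not opp) -> no flip

Answer: (3,3)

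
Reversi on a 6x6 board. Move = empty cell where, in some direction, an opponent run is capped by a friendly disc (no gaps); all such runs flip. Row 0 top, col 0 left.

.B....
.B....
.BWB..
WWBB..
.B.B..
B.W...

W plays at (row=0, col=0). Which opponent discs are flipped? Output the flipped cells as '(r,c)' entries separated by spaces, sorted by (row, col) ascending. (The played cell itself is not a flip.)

Answer: (1,1)

Derivation:
Dir NW: edge -> no flip
Dir N: edge -> no flip
Dir NE: edge -> no flip
Dir W: edge -> no flip
Dir E: opp run (0,1), next='.' -> no flip
Dir SW: edge -> no flip
Dir S: first cell '.' (not opp) -> no flip
Dir SE: opp run (1,1) capped by W -> flip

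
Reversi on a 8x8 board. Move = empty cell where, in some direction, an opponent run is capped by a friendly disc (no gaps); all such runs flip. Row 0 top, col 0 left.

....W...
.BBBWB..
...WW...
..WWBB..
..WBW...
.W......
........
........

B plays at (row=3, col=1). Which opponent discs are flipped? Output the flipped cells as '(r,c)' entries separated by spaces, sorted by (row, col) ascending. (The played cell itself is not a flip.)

Answer: (3,2) (3,3)

Derivation:
Dir NW: first cell '.' (not opp) -> no flip
Dir N: first cell '.' (not opp) -> no flip
Dir NE: first cell '.' (not opp) -> no flip
Dir W: first cell '.' (not opp) -> no flip
Dir E: opp run (3,2) (3,3) capped by B -> flip
Dir SW: first cell '.' (not opp) -> no flip
Dir S: first cell '.' (not opp) -> no flip
Dir SE: opp run (4,2), next='.' -> no flip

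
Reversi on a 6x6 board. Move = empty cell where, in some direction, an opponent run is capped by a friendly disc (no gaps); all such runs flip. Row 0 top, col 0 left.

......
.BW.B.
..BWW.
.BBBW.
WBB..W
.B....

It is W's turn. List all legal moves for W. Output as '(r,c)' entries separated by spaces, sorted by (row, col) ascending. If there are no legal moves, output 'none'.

(0,0): no bracket -> illegal
(0,1): no bracket -> illegal
(0,2): no bracket -> illegal
(0,3): no bracket -> illegal
(0,4): flips 1 -> legal
(0,5): flips 1 -> legal
(1,0): flips 1 -> legal
(1,3): flips 2 -> legal
(1,5): no bracket -> illegal
(2,0): no bracket -> illegal
(2,1): flips 1 -> legal
(2,5): no bracket -> illegal
(3,0): flips 3 -> legal
(4,3): flips 3 -> legal
(4,4): no bracket -> illegal
(5,0): flips 2 -> legal
(5,2): flips 3 -> legal
(5,3): no bracket -> illegal

Answer: (0,4) (0,5) (1,0) (1,3) (2,1) (3,0) (4,3) (5,0) (5,2)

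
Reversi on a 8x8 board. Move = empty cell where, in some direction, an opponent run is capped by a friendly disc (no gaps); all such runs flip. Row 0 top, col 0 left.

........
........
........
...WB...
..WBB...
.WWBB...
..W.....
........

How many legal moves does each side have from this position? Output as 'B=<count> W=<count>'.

Answer: B=8 W=6

Derivation:
-- B to move --
(2,2): flips 1 -> legal
(2,3): flips 1 -> legal
(2,4): no bracket -> illegal
(3,1): flips 1 -> legal
(3,2): flips 1 -> legal
(4,0): no bracket -> illegal
(4,1): flips 1 -> legal
(5,0): flips 2 -> legal
(6,0): no bracket -> illegal
(6,1): flips 1 -> legal
(6,3): no bracket -> illegal
(7,1): flips 1 -> legal
(7,2): no bracket -> illegal
(7,3): no bracket -> illegal
B mobility = 8
-- W to move --
(2,3): no bracket -> illegal
(2,4): no bracket -> illegal
(2,5): flips 2 -> legal
(3,2): no bracket -> illegal
(3,5): flips 3 -> legal
(4,5): flips 2 -> legal
(5,5): flips 3 -> legal
(6,3): flips 2 -> legal
(6,4): flips 1 -> legal
(6,5): no bracket -> illegal
W mobility = 6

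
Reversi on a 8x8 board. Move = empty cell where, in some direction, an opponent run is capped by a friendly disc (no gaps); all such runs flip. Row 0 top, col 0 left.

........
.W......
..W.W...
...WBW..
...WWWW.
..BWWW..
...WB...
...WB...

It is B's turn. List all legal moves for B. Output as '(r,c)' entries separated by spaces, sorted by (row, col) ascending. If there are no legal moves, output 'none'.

Answer: (1,4) (3,2) (3,6) (3,7) (4,2) (5,6) (6,2) (7,2)

Derivation:
(0,0): no bracket -> illegal
(0,1): no bracket -> illegal
(0,2): no bracket -> illegal
(1,0): no bracket -> illegal
(1,2): no bracket -> illegal
(1,3): no bracket -> illegal
(1,4): flips 1 -> legal
(1,5): no bracket -> illegal
(2,0): no bracket -> illegal
(2,1): no bracket -> illegal
(2,3): no bracket -> illegal
(2,5): no bracket -> illegal
(2,6): no bracket -> illegal
(3,1): no bracket -> illegal
(3,2): flips 1 -> legal
(3,6): flips 1 -> legal
(3,7): flips 2 -> legal
(4,2): flips 1 -> legal
(4,7): no bracket -> illegal
(5,6): flips 4 -> legal
(5,7): no bracket -> illegal
(6,2): flips 1 -> legal
(6,5): no bracket -> illegal
(6,6): no bracket -> illegal
(7,2): flips 1 -> legal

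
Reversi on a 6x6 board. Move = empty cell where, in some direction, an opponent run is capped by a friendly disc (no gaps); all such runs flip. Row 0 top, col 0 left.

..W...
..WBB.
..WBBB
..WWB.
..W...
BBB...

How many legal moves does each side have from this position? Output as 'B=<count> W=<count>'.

-- B to move --
(0,1): flips 1 -> legal
(0,3): no bracket -> illegal
(1,1): flips 1 -> legal
(2,1): flips 1 -> legal
(3,1): flips 3 -> legal
(4,1): flips 1 -> legal
(4,3): flips 1 -> legal
(4,4): no bracket -> illegal
(5,3): no bracket -> illegal
B mobility = 6
-- W to move --
(0,3): flips 2 -> legal
(0,4): flips 1 -> legal
(0,5): flips 2 -> legal
(1,5): flips 3 -> legal
(3,5): flips 3 -> legal
(4,0): no bracket -> illegal
(4,1): no bracket -> illegal
(4,3): no bracket -> illegal
(4,4): no bracket -> illegal
(4,5): flips 2 -> legal
(5,3): no bracket -> illegal
W mobility = 6

Answer: B=6 W=6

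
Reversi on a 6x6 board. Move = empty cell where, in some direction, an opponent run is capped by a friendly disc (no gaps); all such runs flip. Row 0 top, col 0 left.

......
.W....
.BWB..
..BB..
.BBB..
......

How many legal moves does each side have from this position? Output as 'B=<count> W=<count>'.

-- B to move --
(0,0): flips 2 -> legal
(0,1): flips 1 -> legal
(0,2): no bracket -> illegal
(1,0): no bracket -> illegal
(1,2): flips 1 -> legal
(1,3): no bracket -> illegal
(2,0): no bracket -> illegal
(3,1): no bracket -> illegal
B mobility = 3
-- W to move --
(1,0): no bracket -> illegal
(1,2): no bracket -> illegal
(1,3): no bracket -> illegal
(1,4): no bracket -> illegal
(2,0): flips 1 -> legal
(2,4): flips 1 -> legal
(3,0): no bracket -> illegal
(3,1): flips 1 -> legal
(3,4): no bracket -> illegal
(4,0): no bracket -> illegal
(4,4): flips 1 -> legal
(5,0): no bracket -> illegal
(5,1): no bracket -> illegal
(5,2): flips 2 -> legal
(5,3): no bracket -> illegal
(5,4): no bracket -> illegal
W mobility = 5

Answer: B=3 W=5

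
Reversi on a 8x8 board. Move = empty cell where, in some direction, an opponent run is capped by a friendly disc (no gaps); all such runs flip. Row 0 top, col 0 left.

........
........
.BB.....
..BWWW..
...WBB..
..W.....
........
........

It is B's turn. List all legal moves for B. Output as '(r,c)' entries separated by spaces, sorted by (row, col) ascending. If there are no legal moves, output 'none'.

Answer: (2,3) (2,4) (2,5) (2,6) (3,6) (4,2) (5,4)

Derivation:
(2,3): flips 1 -> legal
(2,4): flips 1 -> legal
(2,5): flips 1 -> legal
(2,6): flips 1 -> legal
(3,6): flips 3 -> legal
(4,1): no bracket -> illegal
(4,2): flips 1 -> legal
(4,6): no bracket -> illegal
(5,1): no bracket -> illegal
(5,3): no bracket -> illegal
(5,4): flips 1 -> legal
(6,1): no bracket -> illegal
(6,2): no bracket -> illegal
(6,3): no bracket -> illegal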